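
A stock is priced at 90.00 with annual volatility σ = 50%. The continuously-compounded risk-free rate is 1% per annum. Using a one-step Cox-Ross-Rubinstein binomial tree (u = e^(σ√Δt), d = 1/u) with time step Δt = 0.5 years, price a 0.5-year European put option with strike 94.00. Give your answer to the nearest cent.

17.79

CRR parameters: u = e^(σ√Δt) = e^(0.5·√0.5) = 1.4241, d = 1/u = 0.7022
Per-period rate: rΔt = 0.01·0.5 = 0.005, so R = e^0.005 = 1.0050
Risk-neutral probability p = (e^0.005 − 0.7022)/(1.4241 − 0.7022) = 0.3028/0.7219 = 0.4195
Terminal stock prices: S_u = 128.2, S_d = 63.2
Terminal payoffs (K − S): max(-34.17, 0) = 0, max(30.8, 0) = 30.8
Node 0 (S = 90): V_0 = e^(−0.005)·[0.4195·0.0000 + 0.5805·30.8030] = 17.7931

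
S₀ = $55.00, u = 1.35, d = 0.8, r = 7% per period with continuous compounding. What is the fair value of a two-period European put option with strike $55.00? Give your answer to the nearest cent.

Risk-neutral probability p = (e^0.07 − 0.8)/(1.35 − 0.8) = 0.2725/0.5500 = 0.4955
Terminal stock prices: S_uu = 100.2, S_ud = 59.4, S_dd = 35.2
Terminal payoffs (K − S): max(-45.24, 0) = 0, max(-4.4, 0) = 0, max(19.8, 0) = 19.8
Node u (S = 74.25): V_u = e^(−0.07)·[0.4955·0.0000 + 0.5045·0.0000] = 0.0000
Node d (S = 44): V_d = e^(−0.07)·[0.4955·0.0000 + 0.5045·19.8000] = 9.3143
Node 0 (S = 55): V_0 = e^(−0.07)·[0.4955·0.0000 + 0.5045·9.3143] = 4.3817

$4.38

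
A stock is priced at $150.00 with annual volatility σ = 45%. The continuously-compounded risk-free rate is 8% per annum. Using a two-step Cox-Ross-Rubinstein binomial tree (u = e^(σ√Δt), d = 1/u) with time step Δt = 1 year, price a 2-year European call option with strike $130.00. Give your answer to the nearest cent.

$55.19

CRR parameters: u = e^(σ√Δt) = e^(0.45·√1) = 1.5683, d = 1/u = 0.6376
Per-period rate: rΔt = 0.08·1 = 0.08, so R = e^0.08 = 1.0833
Risk-neutral probability p = (e^0.08 − 0.6376)/(1.5683 − 0.6376) = 0.4457/0.9307 = 0.4789
Terminal stock prices: S_uu = 368.9, S_ud = 150, S_dd = 60.99
Terminal payoffs (S − K): max(238.9, 0) = 238.9, max(20, 0) = 20, max(-69.01, 0) = 0
Node u (S = 235.2): V_u = e^(−0.08)·[0.4789·238.9405 + 0.5211·20.0000] = 115.2417
Node d (S = 95.64): V_d = e^(−0.08)·[0.4789·20.0000 + 0.5211·0.0000] = 8.8407
Node 0 (S = 150): V_0 = e^(−0.08)·[0.4789·115.2417 + 0.5211·8.8407] = 55.1940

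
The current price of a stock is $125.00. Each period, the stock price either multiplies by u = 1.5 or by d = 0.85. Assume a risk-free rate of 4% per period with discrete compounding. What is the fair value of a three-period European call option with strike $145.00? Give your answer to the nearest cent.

$21.32

Risk-neutral probability p = (1 + 0.04 − 0.85)/(1.5 − 0.85) = 0.1900/0.6500 = 0.2923
Terminal stock prices: S_uuu = 421.9, S_uud = 239.1, S_udd = 135.5, S_ddd = 76.77
Terminal payoffs (S − K): max(276.9, 0) = 276.9, max(94.06, 0) = 94.06, max(-9.531, 0) = 0, max(-68.23, 0) = 0
Node uu (S = 281.2): V_uu = 1/1.04·[0.2923·276.8750 + 0.7077·94.0625] = 141.8269
Node ud (S = 159.4): V_ud = 1/1.04·[0.2923·94.0625 + 0.7077·0.0000] = 26.4377
Node dd (S = 90.31): V_dd = 1/1.04·[0.2923·0.0000 + 0.7077·0.0000] = 0.0000
Node u (S = 187.5): V_u = 1/1.04·[0.2923·141.8269 + 0.7077·26.4377] = 57.8527
Node d (S = 106.2): V_d = 1/1.04·[0.2923·26.4377 + 0.7077·0.0000] = 7.4307
Node 0 (S = 125): V_0 = 1/1.04·[0.2923·57.8527 + 0.7077·7.4307] = 21.3168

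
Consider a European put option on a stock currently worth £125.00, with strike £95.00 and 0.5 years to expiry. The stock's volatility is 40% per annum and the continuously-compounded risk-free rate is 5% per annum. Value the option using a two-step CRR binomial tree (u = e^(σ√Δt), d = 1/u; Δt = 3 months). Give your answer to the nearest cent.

CRR parameters: u = e^(σ√Δt) = e^(0.4·√0.25) = 1.2214, d = 1/u = 0.8187
Per-period rate: rΔt = 0.05·0.25 = 0.0125, so R = e^0.0125 = 1.0126
Risk-neutral probability p = (e^0.0125 − 0.8187)/(1.2214 − 0.8187) = 0.1938/0.4027 = 0.4814
Terminal stock prices: S_uu = 186.5, S_ud = 125, S_dd = 83.79
Terminal payoffs (K − S): max(-91.48, 0) = 0, max(-30, 0) = 0, max(11.21, 0) = 11.21
Node u (S = 152.7): V_u = e^(−0.0125)·[0.4814·0.0000 + 0.5186·0.0000] = 0.0000
Node d (S = 102.3): V_d = e^(−0.0125)·[0.4814·0.0000 + 0.5186·11.2100] = 5.7412
Node 0 (S = 125): V_0 = e^(−0.0125)·[0.4814·0.0000 + 0.5186·5.7412] = 2.9404

£2.94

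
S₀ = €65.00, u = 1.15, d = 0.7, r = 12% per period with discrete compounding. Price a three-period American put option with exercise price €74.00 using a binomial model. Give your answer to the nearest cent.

€9.00

Risk-neutral probability p = (1 + 0.12 − 0.7)/(1.15 − 0.7) = 0.4200/0.4500 = 0.9333
Terminal stock prices: S_uuu = 98.86, S_uud = 60.17, S_udd = 36.63, S_ddd = 22.29
Terminal payoffs (K − S): max(-24.86, 0) = 0, max(13.83, 0) = 13.83, max(37.37, 0) = 37.37, max(51.71, 0) = 51.71
Node uu (S = 85.96): continuation = 1/1.12·[0.9333·0.0000 + 0.0667·13.8263] = 0.8230; exercise value = 0.0000 ≤ continuation, so V_uu = 0.8230
Node ud (S = 52.32): continuation = 1/1.12·[0.9333·13.8263 + 0.0667·37.3725] = 13.7464; exercise value = 21.6750 > continuation, so V_ud = 21.6750 (exercise)
Node dd (S = 31.85): continuation = 1/1.12·[0.9333·37.3725 + 0.0667·51.7050] = 34.2214; exercise value = 42.1500 > continuation, so V_dd = 42.1500 (exercise)
Node u (S = 74.75): continuation = 1/1.12·[0.9333·0.8230 + 0.0667·21.6750] = 1.9760; exercise value = 0.0000 ≤ continuation, so V_u = 1.9760
Node d (S = 45.5): continuation = 1/1.12·[0.9333·21.6750 + 0.0667·42.1500] = 20.5714; exercise value = 28.5000 > continuation, so V_d = 28.5000 (exercise)
Node 0 (S = 65): continuation = 1/1.12·[0.9333·1.9760 + 0.0667·28.5000] = 3.3431; exercise value = 9.0000 > continuation, so V_0 = 9.0000 (exercise)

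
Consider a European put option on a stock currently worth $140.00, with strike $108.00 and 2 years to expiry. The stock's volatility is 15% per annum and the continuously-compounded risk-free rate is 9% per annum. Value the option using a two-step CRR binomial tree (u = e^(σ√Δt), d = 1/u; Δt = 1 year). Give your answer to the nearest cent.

CRR parameters: u = e^(σ√Δt) = e^(0.15·√1) = 1.1618, d = 1/u = 0.8607
Per-period rate: rΔt = 0.09·1 = 0.09, so R = e^0.09 = 1.0942
Risk-neutral probability p = (e^0.09 − 0.8607)/(1.1618 − 0.8607) = 0.2335/0.3011 = 0.7753
Terminal stock prices: S_uu = 189, S_ud = 140, S_dd = 103.7
Terminal payoffs (K − S): max(-80.98, 0) = 0, max(-32, 0) = 0, max(4.285, 0) = 4.285
Node u (S = 162.7): V_u = e^(−0.09)·[0.7753·0.0000 + 0.2247·0.0000] = 0.0000
Node d (S = 120.5): V_d = e^(−0.09)·[0.7753·0.0000 + 0.2247·4.2854] = 0.8800
Node 0 (S = 140): V_0 = e^(−0.09)·[0.7753·0.0000 + 0.2247·0.8800] = 0.1807

$0.18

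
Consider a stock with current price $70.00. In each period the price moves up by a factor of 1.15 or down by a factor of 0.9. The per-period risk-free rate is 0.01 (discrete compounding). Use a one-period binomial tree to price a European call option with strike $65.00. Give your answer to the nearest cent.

Risk-neutral probability p = (1 + 0.01 − 0.9)/(1.15 − 0.9) = 0.1100/0.2500 = 0.4400
Terminal stock prices: S_u = 80.5, S_d = 63
Terminal payoffs (S − K): max(15.5, 0) = 15.5, max(-2, 0) = 0
Node 0 (S = 70): V_0 = 1/1.01·[0.4400·15.5000 + 0.5600·0.0000] = 6.7525

$6.75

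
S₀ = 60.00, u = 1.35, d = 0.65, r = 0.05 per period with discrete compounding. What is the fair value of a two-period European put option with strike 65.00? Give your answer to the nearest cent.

Risk-neutral probability p = (1 + 0.05 − 0.65)/(1.35 − 0.65) = 0.4000/0.7000 = 0.5714
Terminal stock prices: S_uu = 109.4, S_ud = 52.65, S_dd = 25.35
Terminal payoffs (K − S): max(-44.35, 0) = 0, max(12.35, 0) = 12.35, max(39.65, 0) = 39.65
Node u (S = 81): V_u = 1/1.05·[0.5714·0.0000 + 0.4286·12.3500] = 5.0408
Node d (S = 39): V_d = 1/1.05·[0.5714·12.3500 + 0.4286·39.6500] = 22.9048
Node 0 (S = 60): V_0 = 1/1.05·[0.5714·5.0408 + 0.4286·22.9048] = 12.0922

12.09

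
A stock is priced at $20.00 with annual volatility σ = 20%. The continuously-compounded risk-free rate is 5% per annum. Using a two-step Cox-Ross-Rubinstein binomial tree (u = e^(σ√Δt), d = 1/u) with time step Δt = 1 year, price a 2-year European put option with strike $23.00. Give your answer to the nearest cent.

$2.87

CRR parameters: u = e^(σ√Δt) = e^(0.2·√1) = 1.2214, d = 1/u = 0.8187
Per-period rate: rΔt = 0.05·1 = 0.05, so R = e^0.05 = 1.0513
Risk-neutral probability p = (e^0.05 − 0.8187)/(1.2214 − 0.8187) = 0.2325/0.4027 = 0.5775
Terminal stock prices: S_uu = 29.84, S_ud = 20, S_dd = 13.41
Terminal payoffs (K − S): max(-6.836, 0) = 0, max(3, 0) = 3, max(9.594, 0) = 9.594
Node u (S = 24.43): V_u = e^(−0.05)·[0.5775·0.0000 + 0.4225·3.0000] = 1.2057
Node d (S = 16.37): V_d = e^(−0.05)·[0.5775·3.0000 + 0.4225·9.5936] = 5.5037
Node 0 (S = 20): V_0 = e^(−0.05)·[0.5775·1.2057 + 0.4225·5.5037] = 2.8743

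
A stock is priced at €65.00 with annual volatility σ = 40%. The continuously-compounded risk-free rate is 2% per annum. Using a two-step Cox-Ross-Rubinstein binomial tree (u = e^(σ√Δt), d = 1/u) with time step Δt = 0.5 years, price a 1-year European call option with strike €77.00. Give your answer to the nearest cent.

€7.34

CRR parameters: u = e^(σ√Δt) = e^(0.4·√0.5) = 1.3269, d = 1/u = 0.7536
Per-period rate: rΔt = 0.02·0.5 = 0.01, so R = e^0.01 = 1.0101
Risk-neutral probability p = (e^0.01 − 0.7536)/(1.3269 − 0.7536) = 0.2564/0.5733 = 0.4473
Terminal stock prices: S_uu = 114.4, S_ud = 65, S_dd = 36.92
Terminal payoffs (S − K): max(37.44, 0) = 37.44, max(-12, 0) = 0, max(-40.08, 0) = 0
Node u (S = 86.25): V_u = e^(−0.01)·[0.4473·37.4425 + 0.5527·0.0000] = 16.5810
Node d (S = 48.99): V_d = e^(−0.01)·[0.4473·0.0000 + 0.5527·0.0000] = 0.0000
Node 0 (S = 65): V_0 = e^(−0.01)·[0.4473·16.5810 + 0.5527·0.0000] = 7.3427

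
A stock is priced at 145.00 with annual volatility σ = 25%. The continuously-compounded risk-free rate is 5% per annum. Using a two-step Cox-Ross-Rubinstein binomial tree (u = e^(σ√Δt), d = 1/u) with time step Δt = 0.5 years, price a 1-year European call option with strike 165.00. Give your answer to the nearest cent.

CRR parameters: u = e^(σ√Δt) = e^(0.25·√0.5) = 1.1934, d = 1/u = 0.8380
Per-period rate: rΔt = 0.05·0.5 = 0.025, so R = e^0.025 = 1.0253
Risk-neutral probability p = (e^0.025 − 0.8380)/(1.1934 − 0.8380) = 0.1873/0.3554 = 0.5272
Terminal stock prices: S_uu = 206.5, S_ud = 145, S_dd = 101.8
Terminal payoffs (S − K): max(41.5, 0) = 41.5, max(-20, 0) = 0, max(-63.18, 0) = 0
Node u (S = 173): V_u = e^(−0.025)·[0.5272·41.4973 + 0.4728·0.0000] = 21.3352
Node d (S = 121.5): V_d = e^(−0.025)·[0.5272·0.0000 + 0.4728·0.0000] = 0.0000
Node 0 (S = 145): V_0 = e^(−0.025)·[0.5272·21.3352 + 0.4728·0.0000] = 10.9692

10.97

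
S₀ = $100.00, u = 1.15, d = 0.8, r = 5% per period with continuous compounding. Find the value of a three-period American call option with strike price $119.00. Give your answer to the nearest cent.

$10.54

Risk-neutral probability p = (e^0.05 − 0.8)/(1.15 − 0.8) = 0.2513/0.3500 = 0.7179
Terminal stock prices: S_uuu = 152.1, S_uud = 105.8, S_udd = 73.6, S_ddd = 51.2
Terminal payoffs (S − K): max(33.09, 0) = 33.09, max(-13.2, 0) = 0, max(-45.4, 0) = 0, max(-67.8, 0) = 0
Node uu (S = 132.2): continuation = e^(−0.05)·[0.7179·33.0875 + 0.2821·0.0000] = 22.5956; exercise value = 13.2500 ≤ continuation, so V_uu = 22.5956
Node ud (S = 92): continuation = e^(−0.05)·[0.7179·0.0000 + 0.2821·0.0000] = 0.0000; exercise value = 0.0000 ≤ continuation, so V_ud = 0.0000
Node dd (S = 64): continuation = e^(−0.05)·[0.7179·0.0000 + 0.2821·0.0000] = 0.0000; exercise value = 0.0000 ≤ continuation, so V_dd = 0.0000
Node u (S = 115): continuation = e^(−0.05)·[0.7179·22.5956 + 0.2821·0.0000] = 15.4306; exercise value = 0.0000 ≤ continuation, so V_u = 15.4306
Node d (S = 80): continuation = e^(−0.05)·[0.7179·0.0000 + 0.2821·0.0000] = 0.0000; exercise value = 0.0000 ≤ continuation, so V_d = 0.0000
Node 0 (S = 100): continuation = e^(−0.05)·[0.7179·15.4306 + 0.2821·0.0000] = 10.5376; exercise value = 0.0000 ≤ continuation, so V_0 = 10.5376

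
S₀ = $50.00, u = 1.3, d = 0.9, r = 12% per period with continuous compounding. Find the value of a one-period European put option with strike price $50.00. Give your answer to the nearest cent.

$1.91

Risk-neutral probability p = (e^0.12 − 0.9)/(1.3 − 0.9) = 0.2275/0.4000 = 0.5687
Terminal stock prices: S_u = 65, S_d = 45
Terminal payoffs (K − S): max(-15, 0) = 0, max(5, 0) = 5
Node 0 (S = 50): V_0 = e^(−0.12)·[0.5687·0.0000 + 0.4313·5.0000] = 1.9125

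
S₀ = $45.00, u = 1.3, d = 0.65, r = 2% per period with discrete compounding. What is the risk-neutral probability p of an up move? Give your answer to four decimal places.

p = 0.5692

Risk-neutral probability p = (1 + 0.02 − 0.65)/(1.3 − 0.65) = 0.3700/0.6500 = 0.5692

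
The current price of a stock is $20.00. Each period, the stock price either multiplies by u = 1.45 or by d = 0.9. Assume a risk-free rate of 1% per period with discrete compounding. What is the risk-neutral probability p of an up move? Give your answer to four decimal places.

Risk-neutral probability p = (1 + 0.01 − 0.9)/(1.45 − 0.9) = 0.1100/0.5500 = 0.2000

p = 0.2000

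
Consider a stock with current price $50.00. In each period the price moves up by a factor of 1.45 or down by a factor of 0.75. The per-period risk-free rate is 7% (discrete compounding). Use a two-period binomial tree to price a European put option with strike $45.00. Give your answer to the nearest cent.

Risk-neutral probability p = (1 + 0.07 − 0.75)/(1.45 − 0.75) = 0.3200/0.7000 = 0.4571
Terminal stock prices: S_uu = 105.1, S_ud = 54.38, S_dd = 28.12
Terminal payoffs (K − S): max(-60.12, 0) = 0, max(-9.375, 0) = 0, max(16.88, 0) = 16.88
Node u (S = 72.5): V_u = 1/1.07·[0.4571·0.0000 + 0.5429·0.0000] = 0.0000
Node d (S = 37.5): V_d = 1/1.07·[0.4571·0.0000 + 0.5429·16.8750] = 8.5614
Node 0 (S = 50): V_0 = 1/1.07·[0.4571·0.0000 + 0.5429·8.5614] = 4.3436

$4.34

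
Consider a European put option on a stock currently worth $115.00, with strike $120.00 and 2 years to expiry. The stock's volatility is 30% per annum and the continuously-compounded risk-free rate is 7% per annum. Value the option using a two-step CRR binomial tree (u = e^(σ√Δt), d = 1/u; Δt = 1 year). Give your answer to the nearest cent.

CRR parameters: u = e^(σ√Δt) = e^(0.3·√1) = 1.3499, d = 1/u = 0.7408
Per-period rate: rΔt = 0.07·1 = 0.07, so R = e^0.07 = 1.0725
Risk-neutral probability p = (e^0.07 − 0.7408)/(1.3499 − 0.7408) = 0.3317/0.6090 = 0.5446
Terminal stock prices: S_uu = 209.5, S_ud = 115, S_dd = 63.11
Terminal payoffs (K − S): max(-89.54, 0) = 0, max(5, 0) = 5, max(56.89, 0) = 56.89
Node u (S = 155.2): V_u = e^(−0.07)·[0.5446·0.0000 + 0.4554·5.0000] = 2.1230
Node d (S = 85.19): V_d = e^(−0.07)·[0.5446·5.0000 + 0.4554·56.8867] = 26.6932
Node 0 (S = 115): V_0 = e^(−0.07)·[0.5446·2.1230 + 0.4554·26.6932] = 12.4120

$12.41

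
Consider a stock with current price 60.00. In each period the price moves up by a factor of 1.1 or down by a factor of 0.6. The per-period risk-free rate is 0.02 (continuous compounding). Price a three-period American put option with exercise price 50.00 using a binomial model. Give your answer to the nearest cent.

Risk-neutral probability p = (e^0.02 − 0.6)/(1.1 − 0.6) = 0.4202/0.5000 = 0.8404
Terminal stock prices: S_uuu = 79.86, S_uud = 43.56, S_udd = 23.76, S_ddd = 12.96
Terminal payoffs (K − S): max(-29.86, 0) = 0, max(6.44, 0) = 6.44, max(26.24, 0) = 26.24, max(37.04, 0) = 37.04
Node uu (S = 72.6): continuation = e^(−0.02)·[0.8404·0.0000 + 0.1596·6.4400] = 1.0075; exercise value = 0.0000 ≤ continuation, so V_uu = 1.0075
Node ud (S = 39.6): continuation = e^(−0.02)·[0.8404·6.4400 + 0.1596·26.2400] = 9.4099; exercise value = 10.4000 > continuation, so V_ud = 10.4000 (exercise)
Node dd (S = 21.6): continuation = e^(−0.02)·[0.8404·26.2400 + 0.1596·37.0400] = 27.4099; exercise value = 28.4000 > continuation, so V_dd = 28.4000 (exercise)
Node u (S = 66): continuation = e^(−0.02)·[0.8404·1.0075 + 0.1596·10.4000] = 2.4568; exercise value = 0.0000 ≤ continuation, so V_u = 2.4568
Node d (S = 36): continuation = e^(−0.02)·[0.8404·10.4000 + 0.1596·28.4000] = 13.0099; exercise value = 14.0000 > continuation, so V_d = 14.0000 (exercise)
Node 0 (S = 60): continuation = e^(−0.02)·[0.8404·2.4568 + 0.1596·14.0000] = 4.2140; exercise value = 0.0000 ≤ continuation, so V_0 = 4.2140

4.21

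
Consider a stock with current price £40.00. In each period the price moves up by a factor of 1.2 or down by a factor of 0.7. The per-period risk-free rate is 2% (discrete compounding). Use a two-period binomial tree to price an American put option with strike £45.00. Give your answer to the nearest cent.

£8.52

Risk-neutral probability p = (1 + 0.02 − 0.7)/(1.2 − 0.7) = 0.3200/0.5000 = 0.6400
Terminal stock prices: S_uu = 57.6, S_ud = 33.6, S_dd = 19.6
Terminal payoffs (K − S): max(-12.6, 0) = 0, max(11.4, 0) = 11.4, max(25.4, 0) = 25.4
Node u (S = 48): continuation = 1/1.02·[0.6400·0.0000 + 0.3600·11.4000] = 4.0235; exercise value = 0.0000 ≤ continuation, so V_u = 4.0235
Node d (S = 28): continuation = 1/1.02·[0.6400·11.4000 + 0.3600·25.4000] = 16.1176; exercise value = 17.0000 > continuation, so V_d = 17.0000 (exercise)
Node 0 (S = 40): continuation = 1/1.02·[0.6400·4.0235 + 0.3600·17.0000] = 8.5246; exercise value = 5.0000 ≤ continuation, so V_0 = 8.5246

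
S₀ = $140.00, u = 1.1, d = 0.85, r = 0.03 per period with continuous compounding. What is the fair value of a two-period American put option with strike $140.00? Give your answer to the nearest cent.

Risk-neutral probability p = (e^0.03 − 0.85)/(1.1 − 0.85) = 0.1805/0.2500 = 0.7218
Terminal stock prices: S_uu = 169.4, S_ud = 130.9, S_dd = 101.1
Terminal payoffs (K − S): max(-29.4, 0) = 0, max(9.1, 0) = 9.1, max(38.85, 0) = 38.85
Node u (S = 154): continuation = e^(−0.03)·[0.7218·0.0000 + 0.2782·9.1000] = 2.4566; exercise value = 0.0000 ≤ continuation, so V_u = 2.4566
Node d (S = 119): continuation = e^(−0.03)·[0.7218·9.1000 + 0.2782·38.8500] = 16.8624; exercise value = 21.0000 > continuation, so V_d = 21.0000 (exercise)
Node 0 (S = 140): continuation = e^(−0.03)·[0.7218·2.4566 + 0.2782·21.0000] = 7.3900; exercise value = 0.0000 ≤ continuation, so V_0 = 7.3900

$7.39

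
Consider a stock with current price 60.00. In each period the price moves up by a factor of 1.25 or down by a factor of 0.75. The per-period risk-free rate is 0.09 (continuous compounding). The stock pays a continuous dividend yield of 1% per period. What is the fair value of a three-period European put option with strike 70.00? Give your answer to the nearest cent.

Per-period risk-free factor R = e^0.09 = 1.0942; dividend-adjusted growth = e^(0.09−0.01) = 1.0833.
Risk-neutral probability p = (1.0833 − 0.75)/(1.25 − 0.75) = 0.3333/0.5000 = 0.6666
Terminal stock prices: S_uuu = 117.2, S_uud = 70.31, S_udd = 42.19, S_ddd = 25.31
Terminal payoffs (K − S): max(-47.19, 0) = 0, max(-0.3125, 0) = 0, max(27.81, 0) = 27.81, max(44.69, 0) = 44.69
Node uu (S = 93.75): V_uu = e^(−0.09)·[0.6666·0.0000 + 0.3334·0.0000] = 0.0000
Node ud (S = 56.25): V_ud = e^(−0.09)·[0.6666·0.0000 + 0.3334·27.8125] = 8.4753
Node dd (S = 33.75): V_dd = e^(−0.09)·[0.6666·27.8125 + 0.3334·44.6875] = 30.5610
Node u (S = 75): V_u = e^(−0.09)·[0.6666·0.0000 + 0.3334·8.4753] = 2.5827
Node d (S = 45): V_d = e^(−0.09)·[0.6666·8.4753 + 0.3334·30.5610] = 14.4760
Node 0 (S = 60): V_0 = e^(−0.09)·[0.6666·2.5827 + 0.3334·14.4760] = 5.9846

5.98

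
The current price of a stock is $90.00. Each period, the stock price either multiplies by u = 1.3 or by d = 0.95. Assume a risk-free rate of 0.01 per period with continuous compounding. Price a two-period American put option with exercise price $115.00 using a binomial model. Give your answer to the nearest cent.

Risk-neutral probability p = (e^0.01 − 0.95)/(1.3 − 0.95) = 0.0601/0.3500 = 0.1716
Terminal stock prices: S_uu = 152.1, S_ud = 111.1, S_dd = 81.22
Terminal payoffs (K − S): max(-37.1, 0) = 0, max(3.85, 0) = 3.85, max(33.78, 0) = 33.78
Node u (S = 117): continuation = e^(−0.01)·[0.1716·0.0000 + 0.8284·3.8500] = 3.1577; exercise value = 0.0000 ≤ continuation, so V_u = 3.1577
Node d (S = 85.5): continuation = e^(−0.01)·[0.1716·3.8500 + 0.8284·33.7750] = 28.3557; exercise value = 29.5000 > continuation, so V_d = 29.5000 (exercise)
Node 0 (S = 90): continuation = e^(−0.01)·[0.1716·3.1577 + 0.8284·29.5000] = 24.7318; exercise value = 25.0000 > continuation, so V_0 = 25.0000 (exercise)

$25.00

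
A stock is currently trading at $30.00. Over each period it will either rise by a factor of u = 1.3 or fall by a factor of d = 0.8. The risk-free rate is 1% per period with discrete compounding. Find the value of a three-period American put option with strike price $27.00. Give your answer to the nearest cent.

$3.13

Risk-neutral probability p = (1 + 0.01 − 0.8)/(1.3 − 0.8) = 0.2100/0.5000 = 0.4200
Terminal stock prices: S_uuu = 65.91, S_uud = 40.56, S_udd = 24.96, S_ddd = 15.36
Terminal payoffs (K − S): max(-38.91, 0) = 0, max(-13.56, 0) = 0, max(2.04, 0) = 2.04, max(11.64, 0) = 11.64
Node uu (S = 50.7): continuation = 1/1.01·[0.4200·0.0000 + 0.5800·0.0000] = 0.0000; exercise value = 0.0000 ≤ continuation, so V_uu = 0.0000
Node ud (S = 31.2): continuation = 1/1.01·[0.4200·0.0000 + 0.5800·2.0400] = 1.1715; exercise value = 0.0000 ≤ continuation, so V_ud = 1.1715
Node dd (S = 19.2): continuation = 1/1.01·[0.4200·2.0400 + 0.5800·11.6400] = 7.5327; exercise value = 7.8000 > continuation, so V_dd = 7.8000 (exercise)
Node u (S = 39): continuation = 1/1.01·[0.4200·0.0000 + 0.5800·1.1715] = 0.6727; exercise value = 0.0000 ≤ continuation, so V_u = 0.6727
Node d (S = 24): continuation = 1/1.01·[0.4200·1.1715 + 0.5800·7.8000] = 4.9664; exercise value = 3.0000 ≤ continuation, so V_d = 4.9664
Node 0 (S = 30): continuation = 1/1.01·[0.4200·0.6727 + 0.5800·4.9664] = 3.1317; exercise value = 0.0000 ≤ continuation, so V_0 = 3.1317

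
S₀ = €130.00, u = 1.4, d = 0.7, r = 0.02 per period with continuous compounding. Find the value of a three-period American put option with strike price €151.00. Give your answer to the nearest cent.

Risk-neutral probability p = (e^0.02 − 0.7)/(1.4 − 0.7) = 0.3202/0.7000 = 0.4574
Terminal stock prices: S_uuu = 356.7, S_uud = 178.4, S_udd = 89.18, S_ddd = 44.59
Terminal payoffs (K − S): max(-205.7, 0) = 0, max(-27.36, 0) = 0, max(61.82, 0) = 61.82, max(106.4, 0) = 106.4
Node uu (S = 254.8): continuation = e^(−0.02)·[0.4574·0.0000 + 0.5426·0.0000] = 0.0000; exercise value = 0.0000 ≤ continuation, so V_uu = 0.0000
Node ud (S = 127.4): continuation = e^(−0.02)·[0.4574·0.0000 + 0.5426·61.8200] = 32.8775; exercise value = 23.6000 ≤ continuation, so V_ud = 32.8775
Node dd (S = 63.7): continuation = e^(−0.02)·[0.4574·61.8200 + 0.5426·106.4100] = 84.3100; exercise value = 87.3000 > continuation, so V_dd = 87.3000 (exercise)
Node u (S = 182): continuation = e^(−0.02)·[0.4574·0.0000 + 0.5426·32.8775] = 17.4851; exercise value = 0.0000 ≤ continuation, so V_u = 17.4851
Node d (S = 91): continuation = e^(−0.02)·[0.4574·32.8775 + 0.5426·87.3000] = 61.1698; exercise value = 60.0000 ≤ continuation, so V_d = 61.1698
Node 0 (S = 130): continuation = e^(−0.02)·[0.4574·17.4851 + 0.5426·61.1698] = 40.3715; exercise value = 21.0000 ≤ continuation, so V_0 = 40.3715

€40.37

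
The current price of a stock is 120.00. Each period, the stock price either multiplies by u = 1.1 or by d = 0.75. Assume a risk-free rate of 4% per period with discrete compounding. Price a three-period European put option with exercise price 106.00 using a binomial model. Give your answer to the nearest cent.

Risk-neutral probability p = (1 + 0.04 − 0.75)/(1.1 − 0.75) = 0.2900/0.3500 = 0.8286
Terminal stock prices: S_uuu = 159.7, S_uud = 108.9, S_udd = 74.25, S_ddd = 50.62
Terminal payoffs (K − S): max(-53.72, 0) = 0, max(-2.9, 0) = 0, max(31.75, 0) = 31.75, max(55.38, 0) = 55.38
Node uu (S = 145.2): V_uu = 1/1.04·[0.8286·0.0000 + 0.1714·0.0000] = 0.0000
Node ud (S = 99): V_ud = 1/1.04·[0.8286·0.0000 + 0.1714·31.7500] = 5.2335
Node dd (S = 67.5): V_dd = 1/1.04·[0.8286·31.7500 + 0.1714·55.3750] = 34.4231
Node u (S = 132): V_u = 1/1.04·[0.8286·0.0000 + 0.1714·5.2335] = 0.8627
Node d (S = 90): V_d = 1/1.04·[0.8286·5.2335 + 0.1714·34.4231] = 9.8437
Node 0 (S = 120): V_0 = 1/1.04·[0.8286·0.8627 + 0.1714·9.8437] = 2.3099

2.31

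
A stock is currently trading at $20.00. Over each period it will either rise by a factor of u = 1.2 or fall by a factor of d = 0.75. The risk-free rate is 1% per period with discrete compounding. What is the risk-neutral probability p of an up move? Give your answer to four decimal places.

Risk-neutral probability p = (1 + 0.01 − 0.75)/(1.2 − 0.75) = 0.2600/0.4500 = 0.5778

p = 0.5778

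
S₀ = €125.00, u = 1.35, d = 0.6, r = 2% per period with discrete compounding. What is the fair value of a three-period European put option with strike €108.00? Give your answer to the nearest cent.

Risk-neutral probability p = (1 + 0.02 − 0.6)/(1.35 − 0.6) = 0.4200/0.7500 = 0.5600
Terminal stock prices: S_uuu = 307.5, S_uud = 136.7, S_udd = 60.75, S_ddd = 27
Terminal payoffs (K − S): max(-199.5, 0) = 0, max(-28.69, 0) = 0, max(47.25, 0) = 47.25, max(81, 0) = 81
Node uu (S = 227.8): V_uu = 1/1.02·[0.5600·0.0000 + 0.4400·0.0000] = 0.0000
Node ud (S = 101.2): V_ud = 1/1.02·[0.5600·0.0000 + 0.4400·47.2500] = 20.3824
Node dd (S = 45): V_dd = 1/1.02·[0.5600·47.2500 + 0.4400·81.0000] = 60.8824
Node u (S = 168.8): V_u = 1/1.02·[0.5600·0.0000 + 0.4400·20.3824] = 8.7924
Node d (S = 75): V_d = 1/1.02·[0.5600·20.3824 + 0.4400·60.8824] = 37.4533
Node 0 (S = 125): V_0 = 1/1.02·[0.5600·8.7924 + 0.4400·37.4533] = 20.9835

€20.98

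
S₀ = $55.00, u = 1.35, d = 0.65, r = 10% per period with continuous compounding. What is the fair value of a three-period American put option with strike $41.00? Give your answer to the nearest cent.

$2.91

Risk-neutral probability p = (e^0.1 − 0.65)/(1.35 − 0.65) = 0.4552/0.7000 = 0.6502
Terminal stock prices: S_uuu = 135.3, S_uud = 65.15, S_udd = 31.37, S_ddd = 15.1
Terminal payoffs (K − S): max(-94.32, 0) = 0, max(-24.15, 0) = 0, max(9.629, 0) = 9.629, max(25.9, 0) = 25.9
Node uu (S = 100.2): continuation = e^(−0.1)·[0.6502·0.0000 + 0.3498·0.0000] = 0.0000; exercise value = 0.0000 ≤ continuation, so V_uu = 0.0000
Node ud (S = 48.26): continuation = e^(−0.1)·[0.6502·0.0000 + 0.3498·9.6294] = 3.0474; exercise value = 0.0000 ≤ continuation, so V_ud = 3.0474
Node dd (S = 23.24): continuation = e^(−0.1)·[0.6502·9.6294 + 0.3498·25.8956] = 13.8608; exercise value = 17.7625 > continuation, so V_dd = 17.7625 (exercise)
Node u (S = 74.25): continuation = e^(−0.1)·[0.6502·0.0000 + 0.3498·3.0474] = 0.9644; exercise value = 0.0000 ≤ continuation, so V_u = 0.9644
Node d (S = 35.75): continuation = e^(−0.1)·[0.6502·3.0474 + 0.3498·17.7625] = 7.4143; exercise value = 5.2500 ≤ continuation, so V_d = 7.4143
Node 0 (S = 55): continuation = e^(−0.1)·[0.6502·0.9644 + 0.3498·7.4143] = 2.9139; exercise value = 0.0000 ≤ continuation, so V_0 = 2.9139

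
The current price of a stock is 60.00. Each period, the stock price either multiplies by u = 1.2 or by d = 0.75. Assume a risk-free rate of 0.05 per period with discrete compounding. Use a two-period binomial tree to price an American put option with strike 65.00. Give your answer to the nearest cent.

8.57

Risk-neutral probability p = (1 + 0.05 − 0.75)/(1.2 − 0.75) = 0.3000/0.4500 = 0.6667
Terminal stock prices: S_uu = 86.4, S_ud = 54, S_dd = 33.75
Terminal payoffs (K − S): max(-21.4, 0) = 0, max(11, 0) = 11, max(31.25, 0) = 31.25
Node u (S = 72): continuation = 1/1.05·[0.6667·0.0000 + 0.3333·11.0000] = 3.4921; exercise value = 0.0000 ≤ continuation, so V_u = 3.4921
Node d (S = 45): continuation = 1/1.05·[0.6667·11.0000 + 0.3333·31.2500] = 16.9048; exercise value = 20.0000 > continuation, so V_d = 20.0000 (exercise)
Node 0 (S = 60): continuation = 1/1.05·[0.6667·3.4921 + 0.3333·20.0000] = 8.5664; exercise value = 5.0000 ≤ continuation, so V_0 = 8.5664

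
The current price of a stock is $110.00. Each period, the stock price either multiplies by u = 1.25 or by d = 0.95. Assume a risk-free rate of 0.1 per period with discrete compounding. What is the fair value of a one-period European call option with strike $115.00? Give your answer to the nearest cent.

Risk-neutral probability p = (1 + 0.1 − 0.95)/(1.25 − 0.95) = 0.1500/0.3000 = 0.5000
Terminal stock prices: S_u = 137.5, S_d = 104.5
Terminal payoffs (S − K): max(22.5, 0) = 22.5, max(-10.5, 0) = 0
Node 0 (S = 110): V_0 = 1/1.1·[0.5000·22.5000 + 0.5000·0.0000] = 10.2273

$10.23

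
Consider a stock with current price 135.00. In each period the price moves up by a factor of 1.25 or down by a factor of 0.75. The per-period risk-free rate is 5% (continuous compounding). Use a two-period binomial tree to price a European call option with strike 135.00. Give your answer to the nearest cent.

24.95

Risk-neutral probability p = (e^0.05 − 0.75)/(1.25 − 0.75) = 0.3013/0.5000 = 0.6025
Terminal stock prices: S_uu = 210.9, S_ud = 126.6, S_dd = 75.94
Terminal payoffs (S − K): max(75.94, 0) = 75.94, max(-8.438, 0) = 0, max(-59.06, 0) = 0
Node u (S = 168.8): V_u = e^(−0.05)·[0.6025·75.9375 + 0.3975·0.0000] = 43.5240
Node d (S = 101.2): V_d = e^(−0.05)·[0.6025·0.0000 + 0.3975·0.0000] = 0.0000
Node 0 (S = 135): V_0 = e^(−0.05)·[0.6025·43.5240 + 0.3975·0.0000] = 24.9460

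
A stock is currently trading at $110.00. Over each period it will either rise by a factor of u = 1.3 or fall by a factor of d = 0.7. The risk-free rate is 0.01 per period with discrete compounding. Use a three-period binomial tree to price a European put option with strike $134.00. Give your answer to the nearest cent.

$34.47

Risk-neutral probability p = (1 + 0.01 − 0.7)/(1.3 − 0.7) = 0.3100/0.6000 = 0.5167
Terminal stock prices: S_uuu = 241.7, S_uud = 130.1, S_udd = 70.07, S_ddd = 37.73
Terminal payoffs (K − S): max(-107.7, 0) = 0, max(3.87, 0) = 3.87, max(63.93, 0) = 63.93, max(96.27, 0) = 96.27
Node uu (S = 185.9): V_uu = 1/1.01·[0.5167·0.0000 + 0.4833·3.8700] = 1.8520
Node ud (S = 100.1): V_ud = 1/1.01·[0.5167·3.8700 + 0.4833·63.9300] = 32.5733
Node dd (S = 53.9): V_dd = 1/1.01·[0.5167·63.9300 + 0.4833·96.2700] = 78.7733
Node u (S = 143): V_u = 1/1.01·[0.5167·1.8520 + 0.4833·32.5733] = 16.5352
Node d (S = 77): V_d = 1/1.01·[0.5167·32.5733 + 0.4833·78.7733] = 54.3597
Node 0 (S = 110): V_0 = 1/1.01·[0.5167·16.5352 + 0.4833·54.3597] = 34.4723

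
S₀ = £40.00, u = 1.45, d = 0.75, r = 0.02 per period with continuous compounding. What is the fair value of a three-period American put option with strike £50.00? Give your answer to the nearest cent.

£14.72

Risk-neutral probability p = (e^0.02 − 0.75)/(1.45 − 0.75) = 0.2702/0.7000 = 0.3860
Terminal stock prices: S_uuu = 121.9, S_uud = 63.07, S_udd = 32.62, S_ddd = 16.88
Terminal payoffs (K − S): max(-71.94, 0) = 0, max(-13.07, 0) = 0, max(17.38, 0) = 17.38, max(33.12, 0) = 33.12
Node uu (S = 84.1): continuation = e^(−0.02)·[0.3860·0.0000 + 0.6140·0.0000] = 0.0000; exercise value = 0.0000 ≤ continuation, so V_uu = 0.0000
Node ud (S = 43.5): continuation = e^(−0.02)·[0.3860·0.0000 + 0.6140·17.3750] = 10.4570; exercise value = 6.5000 ≤ continuation, so V_ud = 10.4570
Node dd (S = 22.5): continuation = e^(−0.02)·[0.3860·17.3750 + 0.6140·33.1250] = 26.5099; exercise value = 27.5000 > continuation, so V_dd = 27.5000 (exercise)
Node u (S = 58): continuation = e^(−0.02)·[0.3860·0.0000 + 0.6140·10.4570] = 6.2934; exercise value = 0.0000 ≤ continuation, so V_u = 6.2934
Node d (S = 30): continuation = e^(−0.02)·[0.3860·10.4570 + 0.6140·27.5000] = 20.5071; exercise value = 20.0000 ≤ continuation, so V_d = 20.5071
Node 0 (S = 40): continuation = e^(−0.02)·[0.3860·6.2934 + 0.6140·20.5071] = 14.7232; exercise value = 10.0000 ≤ continuation, so V_0 = 14.7232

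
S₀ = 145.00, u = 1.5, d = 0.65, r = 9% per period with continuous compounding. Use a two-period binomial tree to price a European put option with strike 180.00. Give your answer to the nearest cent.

38.71

Risk-neutral probability p = (e^0.09 − 0.65)/(1.5 − 0.65) = 0.4442/0.8500 = 0.5226
Terminal stock prices: S_uu = 326.2, S_ud = 141.4, S_dd = 61.26
Terminal payoffs (K − S): max(-146.2, 0) = 0, max(38.62, 0) = 38.62, max(118.7, 0) = 118.7
Node u (S = 217.5): V_u = e^(−0.09)·[0.5226·0.0000 + 0.4774·38.6250] = 16.8540
Node d (S = 94.25): V_d = e^(−0.09)·[0.5226·38.6250 + 0.4774·118.7375] = 70.2576
Node 0 (S = 145): V_0 = e^(−0.09)·[0.5226·16.8540 + 0.4774·70.2576] = 38.7060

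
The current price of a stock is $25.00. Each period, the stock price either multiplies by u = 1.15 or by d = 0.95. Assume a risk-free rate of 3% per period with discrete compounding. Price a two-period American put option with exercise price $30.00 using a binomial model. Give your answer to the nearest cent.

Risk-neutral probability p = (1 + 0.03 − 0.95)/(1.15 − 0.95) = 0.0800/0.2000 = 0.4000
Terminal stock prices: S_uu = 33.06, S_ud = 27.31, S_dd = 22.56
Terminal payoffs (K − S): max(-3.062, 0) = 0, max(2.688, 0) = 2.688, max(7.438, 0) = 7.438
Node u (S = 28.75): continuation = 1/1.03·[0.4000·0.0000 + 0.6000·2.6875] = 1.5655; exercise value = 1.2500 ≤ continuation, so V_u = 1.5655
Node d (S = 23.75): continuation = 1/1.03·[0.4000·2.6875 + 0.6000·7.4375] = 5.3762; exercise value = 6.2500 > continuation, so V_d = 6.2500 (exercise)
Node 0 (S = 25): continuation = 1/1.03·[0.4000·1.5655 + 0.6000·6.2500] = 4.2488; exercise value = 5.0000 > continuation, so V_0 = 5.0000 (exercise)

$5.00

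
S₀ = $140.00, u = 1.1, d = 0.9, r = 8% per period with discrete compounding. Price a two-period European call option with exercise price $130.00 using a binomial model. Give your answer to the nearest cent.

$28.69

Risk-neutral probability p = (1 + 0.08 − 0.9)/(1.1 − 0.9) = 0.1800/0.2000 = 0.9000
Terminal stock prices: S_uu = 169.4, S_ud = 138.6, S_dd = 113.4
Terminal payoffs (S − K): max(39.4, 0) = 39.4, max(8.6, 0) = 8.6, max(-16.6, 0) = 0
Node u (S = 154): V_u = 1/1.08·[0.9000·39.4000 + 0.1000·8.6000] = 33.6296
Node d (S = 126): V_d = 1/1.08·[0.9000·8.6000 + 0.1000·0.0000] = 7.1667
Node 0 (S = 140): V_0 = 1/1.08·[0.9000·33.6296 + 0.1000·7.1667] = 28.6883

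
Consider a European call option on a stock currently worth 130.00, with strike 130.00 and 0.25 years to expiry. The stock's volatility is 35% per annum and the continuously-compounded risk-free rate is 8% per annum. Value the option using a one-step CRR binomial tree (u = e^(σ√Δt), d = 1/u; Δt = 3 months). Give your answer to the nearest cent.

CRR parameters: u = e^(σ√Δt) = e^(0.35·√0.25) = 1.1912, d = 1/u = 0.8395
Per-period rate: rΔt = 0.08·0.25 = 0.02, so R = e^0.02 = 1.0202
Risk-neutral probability p = (e^0.02 − 0.8395)/(1.1912 − 0.8395) = 0.1807/0.3518 = 0.5138
Terminal stock prices: S_u = 154.9, S_d = 109.1
Terminal payoffs (S − K): max(24.86, 0) = 24.86, max(-20.87, 0) = 0
Node 0 (S = 130): V_0 = e^(−0.02)·[0.5138·24.8620 + 0.4862·0.0000] = 12.5208

12.52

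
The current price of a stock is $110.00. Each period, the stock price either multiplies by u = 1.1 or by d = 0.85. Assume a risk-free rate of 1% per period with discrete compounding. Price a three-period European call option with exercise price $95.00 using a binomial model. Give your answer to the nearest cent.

Risk-neutral probability p = (1 + 0.01 − 0.85)/(1.1 − 0.85) = 0.1600/0.2500 = 0.6400
Terminal stock prices: S_uuu = 146.4, S_uud = 113.1, S_udd = 87.42, S_ddd = 67.55
Terminal payoffs (S − K): max(51.41, 0) = 51.41, max(18.14, 0) = 18.14, max(-7.578, 0) = 0, max(-27.45, 0) = 0
Node uu (S = 133.1): V_uu = 1/1.01·[0.6400·51.4100 + 0.3600·18.1350] = 39.0406
Node ud (S = 102.9): V_ud = 1/1.01·[0.6400·18.1350 + 0.3600·0.0000] = 11.4915
Node dd (S = 79.47): V_dd = 1/1.01·[0.6400·0.0000 + 0.3600·0.0000] = 0.0000
Node u (S = 121): V_u = 1/1.01·[0.6400·39.0406 + 0.3600·11.4915] = 28.8346
Node d (S = 93.5): V_d = 1/1.01·[0.6400·11.4915 + 0.3600·0.0000] = 7.2817
Node 0 (S = 110): V_0 = 1/1.01·[0.6400·28.8346 + 0.3600·7.2817] = 20.8669

$20.87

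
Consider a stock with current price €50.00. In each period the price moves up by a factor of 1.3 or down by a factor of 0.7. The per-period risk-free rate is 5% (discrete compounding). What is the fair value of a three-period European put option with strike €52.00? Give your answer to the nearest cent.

Risk-neutral probability p = (1 + 0.05 − 0.7)/(1.3 − 0.7) = 0.3500/0.6000 = 0.5833
Terminal stock prices: S_uuu = 109.9, S_uud = 59.15, S_udd = 31.85, S_ddd = 17.15
Terminal payoffs (K − S): max(-57.85, 0) = 0, max(-7.15, 0) = 0, max(20.15, 0) = 20.15, max(34.85, 0) = 34.85
Node uu (S = 84.5): V_uu = 1/1.05·[0.5833·0.0000 + 0.4167·0.0000] = 0.0000
Node ud (S = 45.5): V_ud = 1/1.05·[0.5833·0.0000 + 0.4167·20.1500] = 7.9960
Node dd (S = 24.5): V_dd = 1/1.05·[0.5833·20.1500 + 0.4167·34.8500] = 25.0238
Node u (S = 65): V_u = 1/1.05·[0.5833·0.0000 + 0.4167·7.9960] = 3.1730
Node d (S = 35): V_d = 1/1.05·[0.5833·7.9960 + 0.4167·25.0238] = 14.3723
Node 0 (S = 50): V_0 = 1/1.05·[0.5833·3.1730 + 0.4167·14.3723] = 7.4661

€7.47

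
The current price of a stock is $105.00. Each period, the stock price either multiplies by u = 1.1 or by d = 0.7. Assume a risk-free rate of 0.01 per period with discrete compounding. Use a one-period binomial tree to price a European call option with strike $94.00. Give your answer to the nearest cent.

$16.50

Risk-neutral probability p = (1 + 0.01 − 0.7)/(1.1 − 0.7) = 0.3100/0.4000 = 0.7750
Terminal stock prices: S_u = 115.5, S_d = 73.5
Terminal payoffs (S − K): max(21.5, 0) = 21.5, max(-20.5, 0) = 0
Node 0 (S = 105): V_0 = 1/1.01·[0.7750·21.5000 + 0.2250·0.0000] = 16.4975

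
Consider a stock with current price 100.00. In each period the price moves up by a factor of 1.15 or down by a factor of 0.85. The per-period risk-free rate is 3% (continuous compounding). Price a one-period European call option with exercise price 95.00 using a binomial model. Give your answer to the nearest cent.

11.67

Risk-neutral probability p = (e^0.03 − 0.85)/(1.15 − 0.85) = 0.1805/0.3000 = 0.6015
Terminal stock prices: S_u = 115, S_d = 85
Terminal payoffs (S − K): max(20, 0) = 20, max(-10, 0) = 0
Node 0 (S = 100): V_0 = e^(−0.03)·[0.6015·20.0000 + 0.3985·0.0000] = 11.6748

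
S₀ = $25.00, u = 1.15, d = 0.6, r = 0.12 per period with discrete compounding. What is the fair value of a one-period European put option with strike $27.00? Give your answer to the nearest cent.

Risk-neutral probability p = (1 + 0.12 − 0.6)/(1.15 − 0.6) = 0.5200/0.5500 = 0.9455
Terminal stock prices: S_u = 28.75, S_d = 15
Terminal payoffs (K − S): max(-1.75, 0) = 0, max(12, 0) = 12
Node 0 (S = 25): V_0 = 1/1.12·[0.9455·0.0000 + 0.0545·12.0000] = 0.5844

$0.58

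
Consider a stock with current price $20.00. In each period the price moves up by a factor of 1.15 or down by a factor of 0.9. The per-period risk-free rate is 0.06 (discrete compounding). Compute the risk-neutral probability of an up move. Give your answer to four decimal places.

Risk-neutral probability p = (1 + 0.06 − 0.9)/(1.15 − 0.9) = 0.1600/0.2500 = 0.6400

p = 0.6400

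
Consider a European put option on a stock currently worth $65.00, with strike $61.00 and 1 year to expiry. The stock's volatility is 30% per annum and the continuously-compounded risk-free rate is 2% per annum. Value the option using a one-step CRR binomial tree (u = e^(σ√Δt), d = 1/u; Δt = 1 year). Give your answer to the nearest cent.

$6.82

CRR parameters: u = e^(σ√Δt) = e^(0.3·√1) = 1.3499, d = 1/u = 0.7408
Per-period rate: rΔt = 0.02·1 = 0.02, so R = e^0.02 = 1.0202
Risk-neutral probability p = (e^0.02 − 0.7408)/(1.3499 − 0.7408) = 0.2794/0.6090 = 0.4587
Terminal stock prices: S_u = 87.74, S_d = 48.15
Terminal payoffs (K − S): max(-26.74, 0) = 0, max(12.85, 0) = 12.85
Node 0 (S = 65): V_0 = e^(−0.02)·[0.4587·0.0000 + 0.5413·12.8468] = 6.8159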